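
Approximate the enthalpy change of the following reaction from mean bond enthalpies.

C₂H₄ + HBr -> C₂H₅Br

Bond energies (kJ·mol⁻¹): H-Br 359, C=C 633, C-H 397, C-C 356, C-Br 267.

ΔH ≈ −28 kJ

Bonds broken (reactants):
  C-H: 4 × 397 = 1588
  C=C: 1 × 633 = 633
  H-Br: 1 × 359 = 359
  Σ(broken) = 2580 kJ
Bonds formed (products):
  C-Br: 1 × 267 = 267
  C-C: 1 × 356 = 356
  C-H: 5 × 397 = 1985
  Σ(formed) = 2608 kJ
ΔH = Σ(broken) − Σ(formed) = 2580 − 2608 = −28 kJ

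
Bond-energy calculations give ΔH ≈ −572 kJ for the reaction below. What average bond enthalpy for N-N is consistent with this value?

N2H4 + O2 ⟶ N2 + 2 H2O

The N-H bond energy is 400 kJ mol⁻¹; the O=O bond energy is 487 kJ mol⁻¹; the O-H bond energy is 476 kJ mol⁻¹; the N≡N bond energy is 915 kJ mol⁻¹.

D(N-N) ≈ 160 kJ/mol

Let D be the N-N bond energy.
Σ(broken) = 4×400 + 1×D + 1×487 = 2087 + D
Σ(formed) = 1×915 + 4×476 = 2819
ΔH = Σ(broken) − Σ(formed) = (2087 + D) − (2819) = −732 + D
Setting this equal to −572 kJ gives D = 160 kJ/mol.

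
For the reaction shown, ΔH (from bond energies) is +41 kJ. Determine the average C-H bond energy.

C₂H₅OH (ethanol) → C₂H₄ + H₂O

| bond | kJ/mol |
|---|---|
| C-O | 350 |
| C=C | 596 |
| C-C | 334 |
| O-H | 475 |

D(C-H) ≈ 428 kJ/mol

Let D be the C-H bond energy.
Σ(broken) = 1×334 + 5×D + 1×350 + 1×475 = 1159 + 5D
Σ(formed) = 4×D + 1×596 + 2×475 = 1546 + 4D
ΔH = Σ(broken) − Σ(formed) = (1159 + 5D) − (1546 + 4D) = −387 + D
Setting this equal to +41 kJ gives D = 428 kJ/mol.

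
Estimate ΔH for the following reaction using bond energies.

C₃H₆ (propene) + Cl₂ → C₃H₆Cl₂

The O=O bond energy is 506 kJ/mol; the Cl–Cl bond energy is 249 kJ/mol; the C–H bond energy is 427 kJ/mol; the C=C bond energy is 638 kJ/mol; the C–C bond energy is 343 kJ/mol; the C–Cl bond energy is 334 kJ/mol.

Bonds broken (reactants):
  C–C: 1 × 343 = 343
  C–H: 6 × 427 = 2562
  C=C: 1 × 638 = 638
  Cl–Cl: 1 × 249 = 249
  Σ(broken) = 3792 kJ
Bonds formed (products):
  C–C: 2 × 343 = 686
  C–Cl: 2 × 334 = 668
  C–H: 6 × 427 = 2562
  Σ(formed) = 3916 kJ
ΔH = Σ(broken) − Σ(formed) = 3792 − 3916 = −124 kJ

ΔH ≈ −124 kJ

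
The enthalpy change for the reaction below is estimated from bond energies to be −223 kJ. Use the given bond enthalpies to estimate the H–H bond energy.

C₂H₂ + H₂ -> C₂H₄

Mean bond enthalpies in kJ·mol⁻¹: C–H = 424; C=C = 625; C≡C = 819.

D(H–H) ≈ 431 kJ/mol

Let D be the H–H bond energy.
Σ(broken) = 1×819 + 2×424 + 1×D = 1667 + D
Σ(formed) = 4×424 + 1×625 = 2321
ΔH = Σ(broken) − Σ(formed) = (1667 + D) − (2321) = −654 + D
Setting this equal to −223 kJ gives D = 431 kJ/mol.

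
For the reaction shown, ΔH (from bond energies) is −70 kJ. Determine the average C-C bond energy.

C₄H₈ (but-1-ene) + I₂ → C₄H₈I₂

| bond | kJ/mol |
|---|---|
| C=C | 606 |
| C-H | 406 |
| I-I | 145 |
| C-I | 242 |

D(C-C) ≈ 337 kJ/mol

Let D be the C-C bond energy.
Σ(broken) = 2×D + 8×406 + 1×606 + 1×145 = 3999 + 2D
Σ(formed) = 3×D + 8×406 + 2×242 = 3732 + 3D
ΔH = Σ(broken) − Σ(formed) = (3999 + 2D) − (3732 + 3D) = +267 − D
Setting this equal to −70 kJ gives D = 337 kJ/mol.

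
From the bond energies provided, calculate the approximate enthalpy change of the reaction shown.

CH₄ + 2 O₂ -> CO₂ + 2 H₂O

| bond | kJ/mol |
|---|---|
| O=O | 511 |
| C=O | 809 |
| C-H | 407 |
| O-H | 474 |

Bonds broken (reactants):
  C-H: 4 × 407 = 1628
  O=O: 2 × 511 = 1022
  Σ(broken) = 2650 kJ
Bonds formed (products):
  C=O: 2 × 809 = 1618
  O-H: 4 × 474 = 1896
  Σ(formed) = 3514 kJ
ΔH = Σ(broken) − Σ(formed) = 2650 − 3514 = −864 kJ

ΔH ≈ −864 kJ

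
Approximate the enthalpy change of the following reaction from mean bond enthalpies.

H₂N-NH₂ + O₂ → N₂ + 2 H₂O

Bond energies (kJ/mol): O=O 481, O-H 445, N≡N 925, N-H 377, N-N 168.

Bonds broken (reactants):
  N-H: 4 × 377 = 1508
  N-N: 1 × 168 = 168
  O=O: 1 × 481 = 481
  Σ(broken) = 2157 kJ
Bonds formed (products):
  N≡N: 1 × 925 = 925
  O-H: 4 × 445 = 1780
  Σ(formed) = 2705 kJ
ΔH = Σ(broken) − Σ(formed) = 2157 − 2705 = −548 kJ

ΔH ≈ −548 kJ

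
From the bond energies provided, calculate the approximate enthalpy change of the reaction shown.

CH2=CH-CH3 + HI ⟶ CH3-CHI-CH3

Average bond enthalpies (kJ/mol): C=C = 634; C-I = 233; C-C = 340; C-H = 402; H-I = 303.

Bonds broken (reactants):
  C-C: 1 × 340 = 340
  C-H: 6 × 402 = 2412
  C=C: 1 × 634 = 634
  H-I: 1 × 303 = 303
  Σ(broken) = 3689 kJ
Bonds formed (products):
  C-C: 2 × 340 = 680
  C-H: 7 × 402 = 2814
  C-I: 1 × 233 = 233
  Σ(formed) = 3727 kJ
ΔH = Σ(broken) − Σ(formed) = 3689 − 3727 = −38 kJ

ΔH ≈ −38 kJ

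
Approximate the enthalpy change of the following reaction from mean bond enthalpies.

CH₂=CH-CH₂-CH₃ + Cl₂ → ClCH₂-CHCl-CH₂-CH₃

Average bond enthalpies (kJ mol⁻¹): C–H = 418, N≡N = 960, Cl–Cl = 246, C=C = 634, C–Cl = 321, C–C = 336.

Bonds broken (reactants):
  C–C: 2 × 336 = 672
  C–H: 8 × 418 = 3344
  C=C: 1 × 634 = 634
  Cl–Cl: 1 × 246 = 246
  Σ(broken) = 4896 kJ
Bonds formed (products):
  C–C: 3 × 336 = 1008
  C–Cl: 2 × 321 = 642
  C–H: 8 × 418 = 3344
  Σ(formed) = 4994 kJ
ΔH = Σ(broken) − Σ(formed) = 4896 − 4994 = −98 kJ

ΔH ≈ −98 kJ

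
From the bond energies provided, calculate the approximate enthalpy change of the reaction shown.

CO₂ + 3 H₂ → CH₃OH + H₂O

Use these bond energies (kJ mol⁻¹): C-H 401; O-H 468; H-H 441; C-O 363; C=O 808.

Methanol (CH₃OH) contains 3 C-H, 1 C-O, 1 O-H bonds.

ΔH ≈ −31 kJ

Bonds broken (reactants):
  C=O: 2 × 808 = 1616
  H-H: 3 × 441 = 1323
  Σ(broken) = 2939 kJ
Bonds formed (products):
  C-H: 3 × 401 = 1203
  C-O: 1 × 363 = 363
  O-H: 3 × 468 = 1404
  Σ(formed) = 2970 kJ
ΔH = Σ(broken) − Σ(formed) = 2939 − 2970 = −31 kJ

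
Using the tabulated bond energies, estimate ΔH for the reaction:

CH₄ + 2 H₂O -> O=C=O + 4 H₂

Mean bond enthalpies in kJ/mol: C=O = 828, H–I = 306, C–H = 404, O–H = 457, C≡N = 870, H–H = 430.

ΔH ≈ +68 kJ

Bonds broken (reactants):
  C–H: 4 × 404 = 1616
  O–H: 4 × 457 = 1828
  Σ(broken) = 3444 kJ
Bonds formed (products):
  C=O: 2 × 828 = 1656
  H–H: 4 × 430 = 1720
  Σ(formed) = 3376 kJ
ΔH = Σ(broken) − Σ(formed) = 3444 − 3376 = +68 kJ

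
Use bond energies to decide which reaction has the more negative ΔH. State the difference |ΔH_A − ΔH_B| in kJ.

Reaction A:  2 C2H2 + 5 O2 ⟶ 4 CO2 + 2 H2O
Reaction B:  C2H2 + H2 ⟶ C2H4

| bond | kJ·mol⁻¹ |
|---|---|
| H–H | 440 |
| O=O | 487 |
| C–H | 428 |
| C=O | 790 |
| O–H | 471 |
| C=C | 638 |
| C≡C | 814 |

Reaction A, by 2189 kJ

Reaction A:
  Bonds broken (reactants):
    C≡C: 2 × 814 = 1628
    C–H: 4 × 428 = 1712
    O=O: 5 × 487 = 2435
    Σ(broken) = 5775 kJ
  Bonds formed (products):
    C=O: 8 × 790 = 6320
    O–H: 4 × 471 = 1884
    Σ(formed) = 8204 kJ
  ΔH_A = 5775 − 8204 = −2429 kJ
Reaction B:
  Bonds broken (reactants):
    C≡C: 1 × 814 = 814
    C–H: 2 × 428 = 856
    H–H: 1 × 440 = 440
    Σ(broken) = 2110 kJ
  Bonds formed (products):
    C–H: 4 × 428 = 1712
    C=C: 1 × 638 = 638
    Σ(formed) = 2350 kJ
  ΔH_B = 2110 − 2350 = −240 kJ
ΔH_A − ΔH_B = −2189 kJ, so reaction A has the more negative ΔH; |ΔH_A − ΔH_B| = 2189 kJ.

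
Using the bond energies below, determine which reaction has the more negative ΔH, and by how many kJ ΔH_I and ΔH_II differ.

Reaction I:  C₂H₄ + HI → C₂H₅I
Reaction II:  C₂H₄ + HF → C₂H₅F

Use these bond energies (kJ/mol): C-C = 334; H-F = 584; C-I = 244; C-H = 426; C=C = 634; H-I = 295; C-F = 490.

Reaction I, by 43 kJ

Reaction I:
  Bonds broken (reactants):
    C-H: 4 × 426 = 1704
    C=C: 1 × 634 = 634
    H-I: 1 × 295 = 295
    Σ(broken) = 2633 kJ
  Bonds formed (products):
    C-C: 1 × 334 = 334
    C-H: 5 × 426 = 2130
    C-I: 1 × 244 = 244
    Σ(formed) = 2708 kJ
  ΔH_I = 2633 − 2708 = −75 kJ
Reaction II:
  Bonds broken (reactants):
    C-H: 4 × 426 = 1704
    C=C: 1 × 634 = 634
    H-F: 1 × 584 = 584
    Σ(broken) = 2922 kJ
  Bonds formed (products):
    C-C: 1 × 334 = 334
    C-F: 1 × 490 = 490
    C-H: 5 × 426 = 2130
    Σ(formed) = 2954 kJ
  ΔH_II = 2922 − 2954 = −32 kJ
ΔH_I − ΔH_II = −43 kJ, so reaction I has the more negative ΔH; |ΔH_I − ΔH_II| = 43 kJ.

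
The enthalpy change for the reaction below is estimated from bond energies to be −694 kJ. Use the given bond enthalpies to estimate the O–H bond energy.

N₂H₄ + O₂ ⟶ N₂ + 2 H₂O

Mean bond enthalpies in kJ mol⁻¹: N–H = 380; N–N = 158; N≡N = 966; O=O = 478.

Let D be the O–H bond energy.
Σ(broken) = 4×380 + 1×158 + 1×478 = 2156
Σ(formed) = 1×966 + 4×D = 966 + 4D
ΔH = Σ(broken) − Σ(formed) = (2156) − (966 + 4D) = +1190 − 4D
Setting this equal to −694 kJ gives 4D = 1884, so D = 471 kJ/mol.

D(O–H) ≈ 471 kJ/mol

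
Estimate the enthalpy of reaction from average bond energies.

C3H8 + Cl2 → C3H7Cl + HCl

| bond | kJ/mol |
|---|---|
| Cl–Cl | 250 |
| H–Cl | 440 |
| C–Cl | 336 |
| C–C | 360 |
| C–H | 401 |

ΔH ≈ −125 kJ

Bonds broken (reactants):
  C–C: 2 × 360 = 720
  C–H: 8 × 401 = 3208
  Cl–Cl: 1 × 250 = 250
  Σ(broken) = 4178 kJ
Bonds formed (products):
  C–C: 2 × 360 = 720
  C–Cl: 1 × 336 = 336
  C–H: 7 × 401 = 2807
  H–Cl: 1 × 440 = 440
  Σ(formed) = 4303 kJ
ΔH = Σ(broken) − Σ(formed) = 4178 − 4303 = −125 kJ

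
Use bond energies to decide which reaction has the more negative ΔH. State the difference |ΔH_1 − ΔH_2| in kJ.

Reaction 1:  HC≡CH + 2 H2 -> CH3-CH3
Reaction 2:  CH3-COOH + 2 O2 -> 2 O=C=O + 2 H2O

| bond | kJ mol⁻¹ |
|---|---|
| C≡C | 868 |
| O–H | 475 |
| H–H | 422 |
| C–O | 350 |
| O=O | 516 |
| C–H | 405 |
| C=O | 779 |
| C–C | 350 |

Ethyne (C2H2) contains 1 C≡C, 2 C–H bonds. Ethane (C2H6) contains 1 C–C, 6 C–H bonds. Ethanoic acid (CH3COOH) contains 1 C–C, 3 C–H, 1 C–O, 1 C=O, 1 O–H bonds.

Reaction 2, by 557 kJ

Reaction 1:
  Bonds broken (reactants):
    C≡C: 1 × 868 = 868
    C–H: 2 × 405 = 810
    H–H: 2 × 422 = 844
    Σ(broken) = 2522 kJ
  Bonds formed (products):
    C–C: 1 × 350 = 350
    C–H: 6 × 405 = 2430
    Σ(formed) = 2780 kJ
  ΔH_1 = 2522 − 2780 = −258 kJ
Reaction 2:
  Bonds broken (reactants):
    C–C: 1 × 350 = 350
    C–H: 3 × 405 = 1215
    C–O: 1 × 350 = 350
    C=O: 1 × 779 = 779
    O–H: 1 × 475 = 475
    O=O: 2 × 516 = 1032
    Σ(broken) = 4201 kJ
  Bonds formed (products):
    C=O: 4 × 779 = 3116
    O–H: 4 × 475 = 1900
    Σ(formed) = 5016 kJ
  ΔH_2 = 4201 − 5016 = −815 kJ
ΔH_1 − ΔH_2 = +557 kJ, so reaction 2 has the more negative ΔH; |ΔH_1 − ΔH_2| = 557 kJ.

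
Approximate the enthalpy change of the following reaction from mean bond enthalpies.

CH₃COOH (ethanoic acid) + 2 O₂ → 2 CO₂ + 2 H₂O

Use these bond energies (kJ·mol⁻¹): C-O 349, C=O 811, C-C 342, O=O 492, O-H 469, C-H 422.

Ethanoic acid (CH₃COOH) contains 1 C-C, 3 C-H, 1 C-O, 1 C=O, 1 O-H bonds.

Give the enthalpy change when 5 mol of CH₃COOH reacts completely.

ΔH = −4495 kJ

Bonds broken (reactants):
  C-C: 1 × 342 = 342
  C-H: 3 × 422 = 1266
  C-O: 1 × 349 = 349
  C=O: 1 × 811 = 811
  O-H: 1 × 469 = 469
  O=O: 2 × 492 = 984
  Σ(broken) = 4221 kJ
Bonds formed (products):
  C=O: 4 × 811 = 3244
  O-H: 4 × 469 = 1876
  Σ(formed) = 5120 kJ
ΔH = Σ(broken) − Σ(formed) = 4221 − 5120 = −899 kJ
For 5× the reaction as written: 5 × (−899) = −4495 kJ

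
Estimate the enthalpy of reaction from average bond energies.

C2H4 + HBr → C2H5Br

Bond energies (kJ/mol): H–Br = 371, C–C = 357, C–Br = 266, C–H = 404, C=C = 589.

ΔH ≈ −67 kJ

Bonds broken (reactants):
  C–H: 4 × 404 = 1616
  C=C: 1 × 589 = 589
  H–Br: 1 × 371 = 371
  Σ(broken) = 2576 kJ
Bonds formed (products):
  C–Br: 1 × 266 = 266
  C–C: 1 × 357 = 357
  C–H: 5 × 404 = 2020
  Σ(formed) = 2643 kJ
ΔH = Σ(broken) − Σ(formed) = 2576 − 2643 = −67 kJ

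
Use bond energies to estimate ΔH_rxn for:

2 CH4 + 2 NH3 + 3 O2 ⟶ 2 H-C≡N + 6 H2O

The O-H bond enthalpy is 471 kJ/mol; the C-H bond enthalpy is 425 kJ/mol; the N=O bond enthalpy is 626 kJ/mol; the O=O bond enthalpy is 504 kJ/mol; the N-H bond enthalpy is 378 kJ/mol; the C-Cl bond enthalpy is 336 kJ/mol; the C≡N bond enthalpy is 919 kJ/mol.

ΔH ≈ −1160 kJ

Bonds broken (reactants):
  C-H: 8 × 425 = 3400
  N-H: 6 × 378 = 2268
  O=O: 3 × 504 = 1512
  Σ(broken) = 7180 kJ
Bonds formed (products):
  C≡N: 2 × 919 = 1838
  C-H: 2 × 425 = 850
  O-H: 12 × 471 = 5652
  Σ(formed) = 8340 kJ
ΔH = Σ(broken) − Σ(formed) = 7180 − 8340 = −1160 kJ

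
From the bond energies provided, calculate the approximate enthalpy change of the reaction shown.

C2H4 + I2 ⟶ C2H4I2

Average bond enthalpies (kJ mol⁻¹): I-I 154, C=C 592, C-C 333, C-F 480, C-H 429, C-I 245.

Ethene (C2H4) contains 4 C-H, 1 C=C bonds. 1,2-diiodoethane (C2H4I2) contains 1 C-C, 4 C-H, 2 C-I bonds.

ΔH ≈ −77 kJ

Bonds broken (reactants):
  C-H: 4 × 429 = 1716
  C=C: 1 × 592 = 592
  I-I: 1 × 154 = 154
  Σ(broken) = 2462 kJ
Bonds formed (products):
  C-C: 1 × 333 = 333
  C-H: 4 × 429 = 1716
  C-I: 2 × 245 = 490
  Σ(formed) = 2539 kJ
ΔH = Σ(broken) − Σ(formed) = 2462 − 2539 = −77 kJ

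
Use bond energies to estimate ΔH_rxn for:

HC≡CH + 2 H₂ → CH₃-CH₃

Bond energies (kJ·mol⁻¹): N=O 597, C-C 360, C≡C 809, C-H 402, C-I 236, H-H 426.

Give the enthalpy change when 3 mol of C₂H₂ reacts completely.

Bonds broken (reactants):
  C≡C: 1 × 809 = 809
  C-H: 2 × 402 = 804
  H-H: 2 × 426 = 852
  Σ(broken) = 2465 kJ
Bonds formed (products):
  C-C: 1 × 360 = 360
  C-H: 6 × 402 = 2412
  Σ(formed) = 2772 kJ
ΔH = Σ(broken) − Σ(formed) = 2465 − 2772 = −307 kJ
For 3× the reaction as written: 3 × (−307) = −921 kJ

ΔH = −921 kJ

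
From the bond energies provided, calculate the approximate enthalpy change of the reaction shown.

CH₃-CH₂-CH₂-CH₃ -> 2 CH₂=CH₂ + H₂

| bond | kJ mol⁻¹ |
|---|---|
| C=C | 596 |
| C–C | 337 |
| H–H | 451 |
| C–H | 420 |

ΔH ≈ +208 kJ

Bonds broken (reactants):
  C–C: 3 × 337 = 1011
  C–H: 10 × 420 = 4200
  Σ(broken) = 5211 kJ
Bonds formed (products):
  C–H: 8 × 420 = 3360
  C=C: 2 × 596 = 1192
  H–H: 1 × 451 = 451
  Σ(formed) = 5003 kJ
ΔH = Σ(broken) − Σ(formed) = 5211 − 5003 = +208 kJ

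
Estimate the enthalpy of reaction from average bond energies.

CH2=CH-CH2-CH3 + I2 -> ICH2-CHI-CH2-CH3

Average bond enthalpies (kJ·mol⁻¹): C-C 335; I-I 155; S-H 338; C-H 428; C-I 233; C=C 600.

ΔH ≈ −46 kJ

Bonds broken (reactants):
  C-C: 2 × 335 = 670
  C-H: 8 × 428 = 3424
  C=C: 1 × 600 = 600
  I-I: 1 × 155 = 155
  Σ(broken) = 4849 kJ
Bonds formed (products):
  C-C: 3 × 335 = 1005
  C-H: 8 × 428 = 3424
  C-I: 2 × 233 = 466
  Σ(formed) = 4895 kJ
ΔH = Σ(broken) − Σ(formed) = 4849 − 4895 = −46 kJ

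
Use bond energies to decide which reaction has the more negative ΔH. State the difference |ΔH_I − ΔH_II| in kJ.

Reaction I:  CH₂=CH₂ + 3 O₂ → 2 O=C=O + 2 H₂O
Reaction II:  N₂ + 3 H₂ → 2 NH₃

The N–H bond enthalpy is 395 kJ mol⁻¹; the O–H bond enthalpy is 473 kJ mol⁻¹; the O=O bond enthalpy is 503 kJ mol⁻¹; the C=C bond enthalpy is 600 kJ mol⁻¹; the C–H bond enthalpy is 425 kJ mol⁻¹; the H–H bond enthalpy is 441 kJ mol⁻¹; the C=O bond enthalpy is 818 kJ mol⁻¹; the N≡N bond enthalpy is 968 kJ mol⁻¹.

Reaction I, by 1276 kJ

Reaction I:
  Bonds broken (reactants):
    C–H: 4 × 425 = 1700
    C=C: 1 × 600 = 600
    O=O: 3 × 503 = 1509
    Σ(broken) = 3809 kJ
  Bonds formed (products):
    C=O: 4 × 818 = 3272
    O–H: 4 × 473 = 1892
    Σ(formed) = 5164 kJ
  ΔH_I = 3809 − 5164 = −1355 kJ
Reaction II:
  Bonds broken (reactants):
    H–H: 3 × 441 = 1323
    N≡N: 1 × 968 = 968
    Σ(broken) = 2291 kJ
  Bonds formed (products):
    N–H: 6 × 395 = 2370
    Σ(formed) = 2370 kJ
  ΔH_II = 2291 − 2370 = −79 kJ
ΔH_I − ΔH_II = −1276 kJ, so reaction I has the more negative ΔH; |ΔH_I − ΔH_II| = 1276 kJ.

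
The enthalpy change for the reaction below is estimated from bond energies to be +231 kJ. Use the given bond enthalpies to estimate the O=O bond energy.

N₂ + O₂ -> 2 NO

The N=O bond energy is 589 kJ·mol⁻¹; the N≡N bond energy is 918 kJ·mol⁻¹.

Let D be the O=O bond energy.
Σ(broken) = 1×918 + 1×D = 918 + D
Σ(formed) = 2×589 = 1178
ΔH = Σ(broken) − Σ(formed) = (918 + D) − (1178) = −260 + D
Setting this equal to +231 kJ gives D = 491 kJ/mol.

D(O=O) ≈ 491 kJ/mol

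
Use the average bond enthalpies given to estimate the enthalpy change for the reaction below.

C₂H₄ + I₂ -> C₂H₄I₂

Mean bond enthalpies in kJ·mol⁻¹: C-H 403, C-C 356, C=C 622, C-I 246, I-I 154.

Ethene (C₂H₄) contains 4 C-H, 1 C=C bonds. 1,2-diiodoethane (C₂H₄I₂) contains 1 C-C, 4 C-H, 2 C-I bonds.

Bonds broken (reactants):
  C-H: 4 × 403 = 1612
  C=C: 1 × 622 = 622
  I-I: 1 × 154 = 154
  Σ(broken) = 2388 kJ
Bonds formed (products):
  C-C: 1 × 356 = 356
  C-H: 4 × 403 = 1612
  C-I: 2 × 246 = 492
  Σ(formed) = 2460 kJ
ΔH = Σ(broken) − Σ(formed) = 2388 − 2460 = −72 kJ

ΔH ≈ −72 kJ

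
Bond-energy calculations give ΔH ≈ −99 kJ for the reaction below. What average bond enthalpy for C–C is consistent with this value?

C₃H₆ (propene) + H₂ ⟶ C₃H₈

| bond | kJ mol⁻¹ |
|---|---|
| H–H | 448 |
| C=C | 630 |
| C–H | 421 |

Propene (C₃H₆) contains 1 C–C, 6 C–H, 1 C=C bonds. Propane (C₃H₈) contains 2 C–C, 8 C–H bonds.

Let D be the C–C bond energy.
Σ(broken) = 1×D + 6×421 + 1×630 + 1×448 = 3604 + D
Σ(formed) = 2×D + 8×421 = 3368 + 2D
ΔH = Σ(broken) − Σ(formed) = (3604 + D) − (3368 + 2D) = +236 − D
Setting this equal to −99 kJ gives D = 335 kJ/mol.

D(C–C) ≈ 335 kJ/mol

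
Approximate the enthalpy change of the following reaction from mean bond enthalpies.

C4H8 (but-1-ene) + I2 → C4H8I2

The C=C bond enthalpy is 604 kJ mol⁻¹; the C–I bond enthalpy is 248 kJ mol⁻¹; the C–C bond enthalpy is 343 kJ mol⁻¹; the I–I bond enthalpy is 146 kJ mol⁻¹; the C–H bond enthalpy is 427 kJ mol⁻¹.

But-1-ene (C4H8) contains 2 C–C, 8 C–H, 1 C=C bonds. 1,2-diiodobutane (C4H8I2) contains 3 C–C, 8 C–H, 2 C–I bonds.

ΔH ≈ −89 kJ

Bonds broken (reactants):
  C–C: 2 × 343 = 686
  C–H: 8 × 427 = 3416
  C=C: 1 × 604 = 604
  I–I: 1 × 146 = 146
  Σ(broken) = 4852 kJ
Bonds formed (products):
  C–C: 3 × 343 = 1029
  C–H: 8 × 427 = 3416
  C–I: 2 × 248 = 496
  Σ(formed) = 4941 kJ
ΔH = Σ(broken) − Σ(formed) = 4852 − 4941 = −89 kJ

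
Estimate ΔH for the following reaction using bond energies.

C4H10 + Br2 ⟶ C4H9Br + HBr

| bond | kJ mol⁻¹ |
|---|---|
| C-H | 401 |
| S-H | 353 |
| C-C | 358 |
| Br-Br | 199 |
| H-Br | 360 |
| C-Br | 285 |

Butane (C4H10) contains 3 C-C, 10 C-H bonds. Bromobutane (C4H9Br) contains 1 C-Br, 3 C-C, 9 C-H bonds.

Bonds broken (reactants):
  Br-Br: 1 × 199 = 199
  C-C: 3 × 358 = 1074
  C-H: 10 × 401 = 4010
  Σ(broken) = 5283 kJ
Bonds formed (products):
  C-Br: 1 × 285 = 285
  C-C: 3 × 358 = 1074
  C-H: 9 × 401 = 3609
  H-Br: 1 × 360 = 360
  Σ(formed) = 5328 kJ
ΔH = Σ(broken) − Σ(formed) = 5283 − 5328 = −45 kJ

ΔH ≈ −45 kJ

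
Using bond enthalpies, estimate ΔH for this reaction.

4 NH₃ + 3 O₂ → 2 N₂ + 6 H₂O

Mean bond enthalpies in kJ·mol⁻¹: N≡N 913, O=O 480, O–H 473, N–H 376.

Bonds broken (reactants):
  N–H: 12 × 376 = 4512
  O=O: 3 × 480 = 1440
  Σ(broken) = 5952 kJ
Bonds formed (products):
  N≡N: 2 × 913 = 1826
  O–H: 12 × 473 = 5676
  Σ(formed) = 7502 kJ
ΔH = Σ(broken) − Σ(formed) = 5952 − 7502 = −1550 kJ

ΔH ≈ −1550 kJ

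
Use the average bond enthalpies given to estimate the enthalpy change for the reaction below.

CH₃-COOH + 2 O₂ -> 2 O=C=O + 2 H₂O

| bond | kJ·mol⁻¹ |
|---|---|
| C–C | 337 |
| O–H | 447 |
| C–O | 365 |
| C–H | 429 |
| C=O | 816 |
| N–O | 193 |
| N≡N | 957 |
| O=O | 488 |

Bonds broken (reactants):
  C–C: 1 × 337 = 337
  C–H: 3 × 429 = 1287
  C–O: 1 × 365 = 365
  C=O: 1 × 816 = 816
  O–H: 1 × 447 = 447
  O=O: 2 × 488 = 976
  Σ(broken) = 4228 kJ
Bonds formed (products):
  C=O: 4 × 816 = 3264
  O–H: 4 × 447 = 1788
  Σ(formed) = 5052 kJ
ΔH = Σ(broken) − Σ(formed) = 4228 − 5052 = −824 kJ

ΔH ≈ −824 kJ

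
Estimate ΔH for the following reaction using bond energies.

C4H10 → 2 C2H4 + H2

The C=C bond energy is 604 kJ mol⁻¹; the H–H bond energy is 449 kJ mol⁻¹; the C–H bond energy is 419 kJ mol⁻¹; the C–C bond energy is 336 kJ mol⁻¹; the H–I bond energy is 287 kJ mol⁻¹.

Bonds broken (reactants):
  C–C: 3 × 336 = 1008
  C–H: 10 × 419 = 4190
  Σ(broken) = 5198 kJ
Bonds formed (products):
  C–H: 8 × 419 = 3352
  C=C: 2 × 604 = 1208
  H–H: 1 × 449 = 449
  Σ(formed) = 5009 kJ
ΔH = Σ(broken) − Σ(formed) = 5198 − 5009 = +189 kJ

ΔH ≈ +189 kJ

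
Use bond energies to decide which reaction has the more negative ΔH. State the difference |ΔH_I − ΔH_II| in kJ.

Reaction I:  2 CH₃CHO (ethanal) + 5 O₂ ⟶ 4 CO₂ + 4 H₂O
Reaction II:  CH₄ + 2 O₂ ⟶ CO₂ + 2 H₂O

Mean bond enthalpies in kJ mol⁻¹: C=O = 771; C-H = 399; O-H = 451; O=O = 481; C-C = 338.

Reaction I:
  Bonds broken (reactants):
    C-C: 2 × 338 = 676
    C-H: 8 × 399 = 3192
    C=O: 2 × 771 = 1542
    O=O: 5 × 481 = 2405
    Σ(broken) = 7815 kJ
  Bonds formed (products):
    C=O: 8 × 771 = 6168
    O-H: 8 × 451 = 3608
    Σ(formed) = 9776 kJ
  ΔH_I = 7815 − 9776 = −1961 kJ
Reaction II:
  Bonds broken (reactants):
    C-H: 4 × 399 = 1596
    O=O: 2 × 481 = 962
    Σ(broken) = 2558 kJ
  Bonds formed (products):
    C=O: 2 × 771 = 1542
    O-H: 4 × 451 = 1804
    Σ(formed) = 3346 kJ
  ΔH_II = 2558 − 3346 = −788 kJ
ΔH_I − ΔH_II = −1173 kJ, so reaction I has the more negative ΔH; |ΔH_I − ΔH_II| = 1173 kJ.

Reaction I, by 1173 kJ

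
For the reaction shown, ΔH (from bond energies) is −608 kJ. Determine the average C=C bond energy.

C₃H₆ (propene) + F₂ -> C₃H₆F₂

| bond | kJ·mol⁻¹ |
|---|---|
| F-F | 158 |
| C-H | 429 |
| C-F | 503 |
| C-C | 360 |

D(C=C) ≈ 600 kJ/mol

Let D be the C=C bond energy.
Σ(broken) = 1×360 + 6×429 + 1×D + 1×158 = 3092 + D
Σ(formed) = 2×360 + 2×503 + 6×429 = 4300
ΔH = Σ(broken) − Σ(formed) = (3092 + D) − (4300) = −1208 + D
Setting this equal to −608 kJ gives D = 600 kJ/mol.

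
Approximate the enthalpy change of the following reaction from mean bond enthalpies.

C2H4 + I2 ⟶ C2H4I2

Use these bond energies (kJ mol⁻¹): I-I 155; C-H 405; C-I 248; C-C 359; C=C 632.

Bonds broken (reactants):
  C-H: 4 × 405 = 1620
  C=C: 1 × 632 = 632
  I-I: 1 × 155 = 155
  Σ(broken) = 2407 kJ
Bonds formed (products):
  C-C: 1 × 359 = 359
  C-H: 4 × 405 = 1620
  C-I: 2 × 248 = 496
  Σ(formed) = 2475 kJ
ΔH = Σ(broken) − Σ(formed) = 2407 − 2475 = −68 kJ

ΔH ≈ −68 kJ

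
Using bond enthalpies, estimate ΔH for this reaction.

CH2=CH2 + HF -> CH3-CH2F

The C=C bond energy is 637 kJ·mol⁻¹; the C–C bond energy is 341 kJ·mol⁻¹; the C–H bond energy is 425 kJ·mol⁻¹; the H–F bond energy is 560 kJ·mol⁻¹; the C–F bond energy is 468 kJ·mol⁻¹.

Bonds broken (reactants):
  C–H: 4 × 425 = 1700
  C=C: 1 × 637 = 637
  H–F: 1 × 560 = 560
  Σ(broken) = 2897 kJ
Bonds formed (products):
  C–C: 1 × 341 = 341
  C–F: 1 × 468 = 468
  C–H: 5 × 425 = 2125
  Σ(formed) = 2934 kJ
ΔH = Σ(broken) − Σ(formed) = 2897 − 2934 = −37 kJ

ΔH ≈ −37 kJ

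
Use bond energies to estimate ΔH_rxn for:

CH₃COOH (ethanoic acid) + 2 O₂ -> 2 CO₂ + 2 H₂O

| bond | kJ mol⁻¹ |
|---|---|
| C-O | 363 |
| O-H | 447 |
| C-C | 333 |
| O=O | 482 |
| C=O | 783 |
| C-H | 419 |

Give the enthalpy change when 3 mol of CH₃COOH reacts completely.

Bonds broken (reactants):
  C-C: 1 × 333 = 333
  C-H: 3 × 419 = 1257
  C-O: 1 × 363 = 363
  C=O: 1 × 783 = 783
  O-H: 1 × 447 = 447
  O=O: 2 × 482 = 964
  Σ(broken) = 4147 kJ
Bonds formed (products):
  C=O: 4 × 783 = 3132
  O-H: 4 × 447 = 1788
  Σ(formed) = 4920 kJ
ΔH = Σ(broken) − Σ(formed) = 4147 − 4920 = −773 kJ
For 3× the reaction as written: 3 × (−773) = −2319 kJ

ΔH = −2319 kJ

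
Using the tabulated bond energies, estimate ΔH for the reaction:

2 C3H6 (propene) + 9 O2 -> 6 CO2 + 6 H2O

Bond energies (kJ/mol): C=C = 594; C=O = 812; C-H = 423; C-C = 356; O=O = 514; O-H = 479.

Bonds broken (reactants):
  C-C: 2 × 356 = 712
  C-H: 12 × 423 = 5076
  C=C: 2 × 594 = 1188
  O=O: 9 × 514 = 4626
  Σ(broken) = 11602 kJ
Bonds formed (products):
  C=O: 12 × 812 = 9744
  O-H: 12 × 479 = 5748
  Σ(formed) = 15492 kJ
ΔH = Σ(broken) − Σ(formed) = 11602 − 15492 = −3890 kJ

ΔH ≈ −3890 kJ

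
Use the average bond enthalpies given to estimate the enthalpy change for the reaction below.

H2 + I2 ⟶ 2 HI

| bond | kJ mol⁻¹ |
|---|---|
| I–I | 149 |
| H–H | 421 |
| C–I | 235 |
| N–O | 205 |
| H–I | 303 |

ΔH ≈ −36 kJ

Bonds broken (reactants):
  H–H: 1 × 421 = 421
  I–I: 1 × 149 = 149
  Σ(broken) = 570 kJ
Bonds formed (products):
  H–I: 2 × 303 = 606
  Σ(formed) = 606 kJ
ΔH = Σ(broken) − Σ(formed) = 570 − 606 = −36 kJ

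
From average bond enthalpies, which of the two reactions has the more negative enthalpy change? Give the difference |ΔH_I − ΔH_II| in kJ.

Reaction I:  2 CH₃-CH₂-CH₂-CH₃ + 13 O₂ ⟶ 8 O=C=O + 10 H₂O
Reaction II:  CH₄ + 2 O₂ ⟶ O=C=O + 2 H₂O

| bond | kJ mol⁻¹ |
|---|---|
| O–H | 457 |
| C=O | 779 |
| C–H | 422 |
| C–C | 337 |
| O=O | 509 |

Reaction I:
  Bonds broken (reactants):
    C–C: 6 × 337 = 2022
    C–H: 20 × 422 = 8440
    O=O: 13 × 509 = 6617
    Σ(broken) = 17079 kJ
  Bonds formed (products):
    C=O: 16 × 779 = 12464
    O–H: 20 × 457 = 9140
    Σ(formed) = 21604 kJ
  ΔH_I = 17079 − 21604 = −4525 kJ
Reaction II:
  Bonds broken (reactants):
    C–H: 4 × 422 = 1688
    O=O: 2 × 509 = 1018
    Σ(broken) = 2706 kJ
  Bonds formed (products):
    C=O: 2 × 779 = 1558
    O–H: 4 × 457 = 1828
    Σ(formed) = 3386 kJ
  ΔH_II = 2706 − 3386 = −680 kJ
ΔH_I − ΔH_II = −3845 kJ, so reaction I has the more negative ΔH; |ΔH_I − ΔH_II| = 3845 kJ.

Reaction I, by 3845 kJ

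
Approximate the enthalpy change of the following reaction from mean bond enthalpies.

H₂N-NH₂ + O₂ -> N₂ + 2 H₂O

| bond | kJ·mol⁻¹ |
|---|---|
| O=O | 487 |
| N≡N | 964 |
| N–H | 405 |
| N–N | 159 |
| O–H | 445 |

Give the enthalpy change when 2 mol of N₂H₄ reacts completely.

ΔH = −956 kJ

Bonds broken (reactants):
  N–H: 4 × 405 = 1620
  N–N: 1 × 159 = 159
  O=O: 1 × 487 = 487
  Σ(broken) = 2266 kJ
Bonds formed (products):
  N≡N: 1 × 964 = 964
  O–H: 4 × 445 = 1780
  Σ(formed) = 2744 kJ
ΔH = Σ(broken) − Σ(formed) = 2266 − 2744 = −478 kJ
For 2× the reaction as written: 2 × (−478) = −956 kJ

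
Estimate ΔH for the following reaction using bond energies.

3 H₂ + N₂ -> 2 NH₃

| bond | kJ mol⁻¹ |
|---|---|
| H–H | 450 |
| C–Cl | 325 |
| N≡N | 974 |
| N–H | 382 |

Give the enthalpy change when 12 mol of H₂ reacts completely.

Bonds broken (reactants):
  H–H: 3 × 450 = 1350
  N≡N: 1 × 974 = 974
  Σ(broken) = 2324 kJ
Bonds formed (products):
  N–H: 6 × 382 = 2292
  Σ(formed) = 2292 kJ
ΔH = Σ(broken) − Σ(formed) = 2324 − 2292 = +32 kJ
For 4× the reaction as written: 4 × (+32) = +128 kJ

ΔH = +128 kJ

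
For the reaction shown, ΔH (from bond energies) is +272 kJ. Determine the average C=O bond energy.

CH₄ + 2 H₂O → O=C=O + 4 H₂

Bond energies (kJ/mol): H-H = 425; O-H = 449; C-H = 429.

Let D be the C=O bond energy.
Σ(broken) = 4×429 + 4×449 = 3512
Σ(formed) = 2×D + 4×425 = 1700 + 2D
ΔH = Σ(broken) − Σ(formed) = (3512) − (1700 + 2D) = +1812 − 2D
Setting this equal to +272 kJ gives 2D = 1540, so D = 770 kJ/mol.

D(C=O) ≈ 770 kJ/mol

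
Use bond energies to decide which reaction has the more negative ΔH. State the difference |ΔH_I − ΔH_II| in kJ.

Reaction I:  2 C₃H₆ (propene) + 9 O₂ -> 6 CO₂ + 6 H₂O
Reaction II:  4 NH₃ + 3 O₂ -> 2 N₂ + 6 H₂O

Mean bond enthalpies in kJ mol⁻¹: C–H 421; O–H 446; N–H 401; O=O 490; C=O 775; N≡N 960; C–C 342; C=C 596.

Reaction I, by 2324 kJ

Reaction I:
  Bonds broken (reactants):
    C–C: 2 × 342 = 684
    C–H: 12 × 421 = 5052
    C=C: 2 × 596 = 1192
    O=O: 9 × 490 = 4410
    Σ(broken) = 11338 kJ
  Bonds formed (products):
    C=O: 12 × 775 = 9300
    O–H: 12 × 446 = 5352
    Σ(formed) = 14652 kJ
  ΔH_I = 11338 − 14652 = −3314 kJ
Reaction II:
  Bonds broken (reactants):
    N–H: 12 × 401 = 4812
    O=O: 3 × 490 = 1470
    Σ(broken) = 6282 kJ
  Bonds formed (products):
    N≡N: 2 × 960 = 1920
    O–H: 12 × 446 = 5352
    Σ(formed) = 7272 kJ
  ΔH_II = 6282 − 7272 = −990 kJ
ΔH_I − ΔH_II = −2324 kJ, so reaction I has the more negative ΔH; |ΔH_I − ΔH_II| = 2324 kJ.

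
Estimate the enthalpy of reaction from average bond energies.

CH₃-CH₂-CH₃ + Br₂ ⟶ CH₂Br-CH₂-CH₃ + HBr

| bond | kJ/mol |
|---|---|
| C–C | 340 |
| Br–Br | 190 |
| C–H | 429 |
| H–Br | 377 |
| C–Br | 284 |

ΔH ≈ −42 kJ

Bonds broken (reactants):
  Br–Br: 1 × 190 = 190
  C–C: 2 × 340 = 680
  C–H: 8 × 429 = 3432
  Σ(broken) = 4302 kJ
Bonds formed (products):
  C–Br: 1 × 284 = 284
  C–C: 2 × 340 = 680
  C–H: 7 × 429 = 3003
  H–Br: 1 × 377 = 377
  Σ(formed) = 4344 kJ
ΔH = Σ(broken) − Σ(formed) = 4302 − 4344 = −42 kJ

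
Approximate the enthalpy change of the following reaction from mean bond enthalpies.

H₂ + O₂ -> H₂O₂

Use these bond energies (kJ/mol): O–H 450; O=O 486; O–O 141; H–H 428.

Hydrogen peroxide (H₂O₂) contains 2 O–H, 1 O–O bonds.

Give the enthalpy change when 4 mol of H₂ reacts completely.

Bonds broken (reactants):
  H–H: 1 × 428 = 428
  O=O: 1 × 486 = 486
  Σ(broken) = 914 kJ
Bonds formed (products):
  O–H: 2 × 450 = 900
  O–O: 1 × 141 = 141
  Σ(formed) = 1041 kJ
ΔH = Σ(broken) − Σ(formed) = 914 − 1041 = −127 kJ
For 4× the reaction as written: 4 × (−127) = −508 kJ

ΔH = −508 kJ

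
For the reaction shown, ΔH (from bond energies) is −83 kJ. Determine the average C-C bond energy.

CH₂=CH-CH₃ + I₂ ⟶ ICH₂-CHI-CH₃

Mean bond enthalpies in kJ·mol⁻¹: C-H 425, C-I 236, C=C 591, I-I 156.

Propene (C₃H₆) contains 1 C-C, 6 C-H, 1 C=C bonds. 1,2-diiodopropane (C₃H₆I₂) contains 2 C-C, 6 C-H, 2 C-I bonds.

Let D be the C-C bond energy.
Σ(broken) = 1×D + 6×425 + 1×591 + 1×156 = 3297 + D
Σ(formed) = 2×D + 6×425 + 2×236 = 3022 + 2D
ΔH = Σ(broken) − Σ(formed) = (3297 + D) − (3022 + 2D) = +275 − D
Setting this equal to −83 kJ gives D = 358 kJ/mol.

D(C-C) ≈ 358 kJ/mol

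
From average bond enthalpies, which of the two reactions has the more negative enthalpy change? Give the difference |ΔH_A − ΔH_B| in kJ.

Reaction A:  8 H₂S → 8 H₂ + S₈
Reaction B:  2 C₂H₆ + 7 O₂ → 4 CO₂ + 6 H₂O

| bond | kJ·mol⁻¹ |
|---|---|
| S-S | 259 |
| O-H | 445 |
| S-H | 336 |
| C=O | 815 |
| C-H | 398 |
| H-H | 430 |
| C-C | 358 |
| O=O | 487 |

Reaction A:
  Bonds broken (reactants):
    S-H: 16 × 336 = 5376
    Σ(broken) = 5376 kJ
  Bonds formed (products):
    H-H: 8 × 430 = 3440
    S-S: 8 × 259 = 2072
    Σ(formed) = 5512 kJ
  ΔH_A = 5376 − 5512 = −136 kJ
Reaction B:
  Bonds broken (reactants):
    C-C: 2 × 358 = 716
    C-H: 12 × 398 = 4776
    O=O: 7 × 487 = 3409
    Σ(broken) = 8901 kJ
  Bonds formed (products):
    C=O: 8 × 815 = 6520
    O-H: 12 × 445 = 5340
    Σ(formed) = 11860 kJ
  ΔH_B = 8901 − 11860 = −2959 kJ
ΔH_A − ΔH_B = +2823 kJ, so reaction B has the more negative ΔH; |ΔH_A − ΔH_B| = 2823 kJ.

Reaction B, by 2823 kJ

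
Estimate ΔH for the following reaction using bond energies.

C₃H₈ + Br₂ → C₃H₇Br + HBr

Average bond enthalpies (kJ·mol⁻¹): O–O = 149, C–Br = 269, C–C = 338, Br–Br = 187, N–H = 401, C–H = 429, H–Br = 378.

ΔH ≈ −31 kJ

Bonds broken (reactants):
  Br–Br: 1 × 187 = 187
  C–C: 2 × 338 = 676
  C–H: 8 × 429 = 3432
  Σ(broken) = 4295 kJ
Bonds formed (products):
  C–Br: 1 × 269 = 269
  C–C: 2 × 338 = 676
  C–H: 7 × 429 = 3003
  H–Br: 1 × 378 = 378
  Σ(formed) = 4326 kJ
ΔH = Σ(broken) − Σ(formed) = 4295 − 4326 = −31 kJ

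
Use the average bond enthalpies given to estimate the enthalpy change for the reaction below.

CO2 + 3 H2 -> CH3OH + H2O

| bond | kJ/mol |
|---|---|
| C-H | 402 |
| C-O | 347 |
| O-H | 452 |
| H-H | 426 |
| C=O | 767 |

ΔH ≈ −97 kJ

Bonds broken (reactants):
  C=O: 2 × 767 = 1534
  H-H: 3 × 426 = 1278
  Σ(broken) = 2812 kJ
Bonds formed (products):
  C-H: 3 × 402 = 1206
  C-O: 1 × 347 = 347
  O-H: 3 × 452 = 1356
  Σ(formed) = 2909 kJ
ΔH = Σ(broken) − Σ(formed) = 2812 − 2909 = −97 kJ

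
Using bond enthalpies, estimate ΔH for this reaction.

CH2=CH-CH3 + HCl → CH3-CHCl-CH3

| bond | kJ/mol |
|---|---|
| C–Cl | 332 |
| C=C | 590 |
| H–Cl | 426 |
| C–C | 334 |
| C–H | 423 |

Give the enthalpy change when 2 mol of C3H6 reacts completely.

Bonds broken (reactants):
  C–C: 1 × 334 = 334
  C–H: 6 × 423 = 2538
  C=C: 1 × 590 = 590
  H–Cl: 1 × 426 = 426
  Σ(broken) = 3888 kJ
Bonds formed (products):
  C–C: 2 × 334 = 668
  C–Cl: 1 × 332 = 332
  C–H: 7 × 423 = 2961
  Σ(formed) = 3961 kJ
ΔH = Σ(broken) − Σ(formed) = 3888 − 3961 = −73 kJ
For 2× the reaction as written: 2 × (−73) = −146 kJ

ΔH = −146 kJ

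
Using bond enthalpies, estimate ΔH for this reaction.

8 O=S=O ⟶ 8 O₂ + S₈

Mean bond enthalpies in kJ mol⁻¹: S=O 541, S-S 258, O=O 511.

Bonds broken (reactants):
  S=O: 16 × 541 = 8656
  Σ(broken) = 8656 kJ
Bonds formed (products):
  O=O: 8 × 511 = 4088
  S-S: 8 × 258 = 2064
  Σ(formed) = 6152 kJ
ΔH = Σ(broken) − Σ(formed) = 8656 − 6152 = +2504 kJ

ΔH ≈ +2504 kJ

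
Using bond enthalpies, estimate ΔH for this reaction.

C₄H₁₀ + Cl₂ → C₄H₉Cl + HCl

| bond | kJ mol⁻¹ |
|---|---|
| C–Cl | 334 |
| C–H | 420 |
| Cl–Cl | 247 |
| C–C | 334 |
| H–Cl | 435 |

ΔH ≈ −102 kJ

Bonds broken (reactants):
  C–C: 3 × 334 = 1002
  C–H: 10 × 420 = 4200
  Cl–Cl: 1 × 247 = 247
  Σ(broken) = 5449 kJ
Bonds formed (products):
  C–C: 3 × 334 = 1002
  C–Cl: 1 × 334 = 334
  C–H: 9 × 420 = 3780
  H–Cl: 1 × 435 = 435
  Σ(formed) = 5551 kJ
ΔH = Σ(broken) − Σ(formed) = 5449 − 5551 = −102 kJ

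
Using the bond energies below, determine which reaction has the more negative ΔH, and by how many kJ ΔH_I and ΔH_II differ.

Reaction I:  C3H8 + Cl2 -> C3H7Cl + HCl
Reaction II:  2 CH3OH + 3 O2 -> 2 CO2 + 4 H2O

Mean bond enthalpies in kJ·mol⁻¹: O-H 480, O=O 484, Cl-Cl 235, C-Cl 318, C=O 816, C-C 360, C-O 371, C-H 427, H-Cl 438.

Reaction I:
  Bonds broken (reactants):
    C-C: 2 × 360 = 720
    C-H: 8 × 427 = 3416
    Cl-Cl: 1 × 235 = 235
    Σ(broken) = 4371 kJ
  Bonds formed (products):
    C-C: 2 × 360 = 720
    C-Cl: 1 × 318 = 318
    C-H: 7 × 427 = 2989
    H-Cl: 1 × 438 = 438
    Σ(formed) = 4465 kJ
  ΔH_I = 4371 − 4465 = −94 kJ
Reaction II:
  Bonds broken (reactants):
    C-H: 6 × 427 = 2562
    C-O: 2 × 371 = 742
    O-H: 2 × 480 = 960
    O=O: 3 × 484 = 1452
    Σ(broken) = 5716 kJ
  Bonds formed (products):
    C=O: 4 × 816 = 3264
    O-H: 8 × 480 = 3840
    Σ(formed) = 7104 kJ
  ΔH_II = 5716 − 7104 = −1388 kJ
ΔH_I − ΔH_II = +1294 kJ, so reaction II has the more negative ΔH; |ΔH_I − ΔH_II| = 1294 kJ.

Reaction II, by 1294 kJ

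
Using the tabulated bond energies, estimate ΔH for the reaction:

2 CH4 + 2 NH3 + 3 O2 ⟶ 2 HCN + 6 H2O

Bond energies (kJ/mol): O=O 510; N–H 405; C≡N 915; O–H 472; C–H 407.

Bonds broken (reactants):
  C–H: 8 × 407 = 3256
  N–H: 6 × 405 = 2430
  O=O: 3 × 510 = 1530
  Σ(broken) = 7216 kJ
Bonds formed (products):
  C≡N: 2 × 915 = 1830
  C–H: 2 × 407 = 814
  O–H: 12 × 472 = 5664
  Σ(formed) = 8308 kJ
ΔH = Σ(broken) − Σ(formed) = 7216 − 8308 = −1092 kJ

ΔH ≈ −1092 kJ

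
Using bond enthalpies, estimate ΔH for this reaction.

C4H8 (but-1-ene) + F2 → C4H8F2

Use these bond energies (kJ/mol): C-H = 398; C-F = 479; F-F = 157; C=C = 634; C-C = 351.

Bonds broken (reactants):
  C-C: 2 × 351 = 702
  C-H: 8 × 398 = 3184
  C=C: 1 × 634 = 634
  F-F: 1 × 157 = 157
  Σ(broken) = 4677 kJ
Bonds formed (products):
  C-C: 3 × 351 = 1053
  C-F: 2 × 479 = 958
  C-H: 8 × 398 = 3184
  Σ(formed) = 5195 kJ
ΔH = Σ(broken) − Σ(formed) = 4677 − 5195 = −518 kJ

ΔH ≈ −518 kJ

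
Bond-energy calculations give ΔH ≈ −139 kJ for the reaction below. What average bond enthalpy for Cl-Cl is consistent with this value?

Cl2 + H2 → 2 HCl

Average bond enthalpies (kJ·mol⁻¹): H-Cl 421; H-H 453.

Let D be the Cl-Cl bond energy.
Σ(broken) = 1×D + 1×453 = 453 + D
Σ(formed) = 2×421 = 842
ΔH = Σ(broken) − Σ(formed) = (453 + D) − (842) = −389 + D
Setting this equal to −139 kJ gives D = 250 kJ/mol.

D(Cl-Cl) ≈ 250 kJ/mol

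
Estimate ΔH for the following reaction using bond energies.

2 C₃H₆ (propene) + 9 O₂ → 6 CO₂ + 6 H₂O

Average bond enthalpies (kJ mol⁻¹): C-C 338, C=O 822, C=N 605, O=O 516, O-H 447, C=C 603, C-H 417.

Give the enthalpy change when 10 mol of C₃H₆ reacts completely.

ΔH = −18490 kJ

Bonds broken (reactants):
  C-C: 2 × 338 = 676
  C-H: 12 × 417 = 5004
  C=C: 2 × 603 = 1206
  O=O: 9 × 516 = 4644
  Σ(broken) = 11530 kJ
Bonds formed (products):
  C=O: 12 × 822 = 9864
  O-H: 12 × 447 = 5364
  Σ(formed) = 15228 kJ
ΔH = Σ(broken) − Σ(formed) = 11530 − 15228 = −3698 kJ
For 5× the reaction as written: 5 × (−3698) = −18490 kJ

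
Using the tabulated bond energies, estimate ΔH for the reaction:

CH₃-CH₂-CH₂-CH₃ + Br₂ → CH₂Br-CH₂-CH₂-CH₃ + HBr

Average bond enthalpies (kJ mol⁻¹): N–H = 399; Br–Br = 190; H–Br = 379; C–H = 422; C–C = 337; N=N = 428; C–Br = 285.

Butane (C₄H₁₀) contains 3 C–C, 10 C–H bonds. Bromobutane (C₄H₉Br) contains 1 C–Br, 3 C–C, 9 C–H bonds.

ΔH ≈ −52 kJ

Bonds broken (reactants):
  Br–Br: 1 × 190 = 190
  C–C: 3 × 337 = 1011
  C–H: 10 × 422 = 4220
  Σ(broken) = 5421 kJ
Bonds formed (products):
  C–Br: 1 × 285 = 285
  C–C: 3 × 337 = 1011
  C–H: 9 × 422 = 3798
  H–Br: 1 × 379 = 379
  Σ(formed) = 5473 kJ
ΔH = Σ(broken) − Σ(formed) = 5421 − 5473 = −52 kJ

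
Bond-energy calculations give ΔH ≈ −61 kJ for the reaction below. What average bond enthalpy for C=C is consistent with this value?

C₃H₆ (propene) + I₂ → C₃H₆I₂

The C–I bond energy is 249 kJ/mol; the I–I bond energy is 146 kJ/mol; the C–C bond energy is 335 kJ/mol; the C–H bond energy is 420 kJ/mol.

D(C=C) ≈ 626 kJ/mol

Let D be the C=C bond energy.
Σ(broken) = 1×335 + 6×420 + 1×D + 1×146 = 3001 + D
Σ(formed) = 2×335 + 6×420 + 2×249 = 3688
ΔH = Σ(broken) − Σ(formed) = (3001 + D) − (3688) = −687 + D
Setting this equal to −61 kJ gives D = 626 kJ/mol.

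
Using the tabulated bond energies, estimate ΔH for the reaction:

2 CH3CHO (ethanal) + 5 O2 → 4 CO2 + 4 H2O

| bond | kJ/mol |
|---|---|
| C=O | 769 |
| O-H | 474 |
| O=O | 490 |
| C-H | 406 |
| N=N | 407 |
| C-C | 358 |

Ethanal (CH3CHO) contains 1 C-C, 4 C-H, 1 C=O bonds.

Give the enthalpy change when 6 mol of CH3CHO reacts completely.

ΔH = −5976 kJ

Bonds broken (reactants):
  C-C: 2 × 358 = 716
  C-H: 8 × 406 = 3248
  C=O: 2 × 769 = 1538
  O=O: 5 × 490 = 2450
  Σ(broken) = 7952 kJ
Bonds formed (products):
  C=O: 8 × 769 = 6152
  O-H: 8 × 474 = 3792
  Σ(formed) = 9944 kJ
ΔH = Σ(broken) − Σ(formed) = 7952 − 9944 = −1992 kJ
For 3× the reaction as written: 3 × (−1992) = −5976 kJ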